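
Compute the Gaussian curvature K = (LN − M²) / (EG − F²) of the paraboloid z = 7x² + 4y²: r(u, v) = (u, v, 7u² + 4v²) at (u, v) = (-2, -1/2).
K = 112/641601

Coefficients of the first fundamental form: E = 196*u^2 + 1, F = 112*u*v, G = 64*v^2 + 1.
Coefficients of the second fundamental form: L = 14/sqrt(196*u^2 + 64*v^2 + 1), M = 0, N = 8/sqrt(196*u^2 + 64*v^2 + 1).
Assemble K = (LN − M²)/(EG − F²) = 112/(38416*u^4 + 25088*u^2*v^2 + 392*u^2 + 4096*v^4 + 128*v^2 + 1). At (u, v) = (-2, -1/2): K = 112/641601.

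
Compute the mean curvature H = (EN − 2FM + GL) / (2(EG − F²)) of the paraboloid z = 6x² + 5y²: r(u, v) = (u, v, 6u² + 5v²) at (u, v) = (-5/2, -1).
H = 5111*sqrt(1001)/1002001

With E = 144*u^2 + 1, F = 120*u*v, G = 100*v^2 + 1, L = 12/sqrt(144*u^2 + 100*v^2 + 1), M = 0, N = 10/sqrt(144*u^2 + 100*v^2 + 1), assemble
  H = (EN − 2FM + GL) / (2(EG − F²)) = (720*u^2 + 600*v^2 + 11)/(144*u^2 + 100*v^2 + 1)^(3/2).
At (u, v) = (-5/2, -1): H = 5111*sqrt(1001)/1002001.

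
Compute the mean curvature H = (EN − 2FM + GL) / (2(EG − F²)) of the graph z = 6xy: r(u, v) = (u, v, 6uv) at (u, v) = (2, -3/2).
H = 162*sqrt(226)/12769

With E = 36*v^2 + 1, F = 36*u*v, G = 36*u^2 + 1, L = 0, M = 6/sqrt(36*u^2 + 36*v^2 + 1), N = 0, assemble
  H = (EN − 2FM + GL) / (2(EG − F²)) = -216*u*v/(36*u^2 + 36*v^2 + 1)^(3/2).
At (u, v) = (2, -3/2): H = 162*sqrt(226)/12769.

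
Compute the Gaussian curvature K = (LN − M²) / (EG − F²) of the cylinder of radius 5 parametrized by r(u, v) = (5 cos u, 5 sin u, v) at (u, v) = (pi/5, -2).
K = 0

Coefficients of the first fundamental form: E = 25, F = 0, G = 1.
Coefficients of the second fundamental form: L = -5, M = 0, N = 0.
Assemble K = (LN − M²)/(EG − F²) = 0. At (u, v) = (pi/5, -2): K = 0.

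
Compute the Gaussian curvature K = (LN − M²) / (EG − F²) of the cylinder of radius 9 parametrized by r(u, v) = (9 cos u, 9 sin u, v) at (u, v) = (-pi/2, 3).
K = 0

Coefficients of the first fundamental form: E = 81, F = 0, G = 1.
Coefficients of the second fundamental form: L = -9, M = 0, N = 0.
Assemble K = (LN − M²)/(EG − F²) = 0. At (u, v) = (-pi/2, 3): K = 0.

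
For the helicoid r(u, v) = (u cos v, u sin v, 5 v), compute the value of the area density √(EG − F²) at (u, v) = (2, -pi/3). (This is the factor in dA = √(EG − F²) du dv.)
√(EG − F²)|_{(2, -pi/3)} = sqrt(29)

E = 1, F = 0, G = u^2 + 25, so EG − F² = u^2 + 25. Taking the positive square root: √(EG − F²) = sqrt(u^2 + 25). At (u, v) = (2, -pi/3): sqrt(29).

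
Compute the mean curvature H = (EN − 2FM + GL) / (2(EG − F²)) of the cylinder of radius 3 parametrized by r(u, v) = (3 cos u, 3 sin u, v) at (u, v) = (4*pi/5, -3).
H = -1/6

With E = 9, F = 0, G = 1, L = -3, M = 0, N = 0, assemble
  H = (EN − 2FM + GL) / (2(EG − F²)) = -1/6.
At (u, v) = (4*pi/5, -3): H = -1/6.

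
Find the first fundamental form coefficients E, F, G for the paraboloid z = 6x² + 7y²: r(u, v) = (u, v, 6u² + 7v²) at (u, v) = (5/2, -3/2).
E = 901;  F = -630;  G = 442

Partials: r_u = (1, 0, 12*u), r_v = (0, 1, 14*v). As functions of (u, v):
  E = r_u · r_u = 144*u^2 + 1,
  F = r_u · r_v = 168*u*v,
  G = r_v · r_v = 196*v^2 + 1.
Evaluating at (u, v) = (5/2, -3/2): E = 901, F = -630, G = 442.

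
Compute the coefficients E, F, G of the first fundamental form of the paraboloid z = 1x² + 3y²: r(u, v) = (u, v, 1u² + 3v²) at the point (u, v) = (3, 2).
E = 37;  F = 72;  G = 145

Partials: r_u = (1, 0, 2*u), r_v = (0, 1, 6*v). As functions of (u, v):
  E = r_u · r_u = 4*u^2 + 1,
  F = r_u · r_v = 12*u*v,
  G = r_v · r_v = 36*v^2 + 1.
Evaluating at (u, v) = (3, 2): E = 37, F = 72, G = 145.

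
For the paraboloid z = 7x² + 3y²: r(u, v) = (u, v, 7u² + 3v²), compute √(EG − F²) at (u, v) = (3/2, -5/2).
√(EG − F²)|_{(3/2, -5/2)} = sqrt(667)

E = 196*u^2 + 1, F = 84*u*v, G = 36*v^2 + 1; EG − F² = 196*u^2 + 36*v^2 + 1; √(EG − F²) = sqrt(196*u^2 + 36*v^2 + 1). At the given point: sqrt(667).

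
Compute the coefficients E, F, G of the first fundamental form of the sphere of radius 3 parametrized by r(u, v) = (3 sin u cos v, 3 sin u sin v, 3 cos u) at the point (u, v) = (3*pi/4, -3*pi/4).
E = 9;  F = 0;  G = 9/2

Partials: r_u = (3*cos(u)*cos(v), 3*sin(v)*cos(u), -3*sin(u)), r_v = (-3*sin(u)*sin(v), 3*sin(u)*cos(v), 0). As functions of (u, v):
  E = r_u · r_u = 9,
  F = r_u · r_v = 0,
  G = r_v · r_v = 9*sin(u)^2.
Evaluating at (u, v) = (3*pi/4, -3*pi/4): E = 9, F = 0, G = 9/2.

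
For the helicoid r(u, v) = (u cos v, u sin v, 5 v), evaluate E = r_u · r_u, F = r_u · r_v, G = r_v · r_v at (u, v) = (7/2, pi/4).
E = 1;  F = 0;  G = 149/4

Partials: r_u = (cos(v), sin(v), 0), r_v = (-u*sin(v), u*cos(v), 5). As functions of (u, v):
  E = r_u · r_u = 1,
  F = r_u · r_v = 0,
  G = r_v · r_v = u^2 + 25.
Evaluating at (u, v) = (7/2, pi/4): E = 1, F = 0, G = 149/4.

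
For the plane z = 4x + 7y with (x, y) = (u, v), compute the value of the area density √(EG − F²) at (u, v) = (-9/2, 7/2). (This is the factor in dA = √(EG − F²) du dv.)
√(EG − F²)|_{(-9/2, 7/2)} = sqrt(66)

E = 17, F = 28, G = 50, so EG − F² = 66. Taking the positive square root: √(EG − F²) = sqrt(66). At (u, v) = (-9/2, 7/2): sqrt(66).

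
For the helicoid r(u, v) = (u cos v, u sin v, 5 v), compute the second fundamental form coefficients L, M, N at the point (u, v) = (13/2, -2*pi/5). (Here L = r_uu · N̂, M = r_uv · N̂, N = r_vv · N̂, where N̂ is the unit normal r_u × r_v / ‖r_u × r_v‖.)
L = 0;  M = -10*sqrt(269)/269;  N = 0

Compute the unit normal N̂(u, v) = (5*sin(v)/sqrt(u^2 + 25), -5*cos(v)/sqrt(u^2 + 25), u/sqrt(u^2 + 25)), and the second partials r_uu, r_uv, r_vv. Take dot products:
  L(u, v) = r_uu · N̂ = 0,
  M(u, v) = r_uv · N̂ = -5/sqrt(u^2 + 25),
  N(u, v) = r_vv · N̂ = 0.
Evaluating at (u, v) = (13/2, -2*pi/5):
  L = 0, M = -10*sqrt(269)/269, N = 0.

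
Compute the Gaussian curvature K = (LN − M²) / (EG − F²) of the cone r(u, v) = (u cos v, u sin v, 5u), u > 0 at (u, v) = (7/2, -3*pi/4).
K = 0

Coefficients of the first fundamental form: E = 26, F = 0, G = u^2.
Coefficients of the second fundamental form: L = 0, M = 0, N = 5*sqrt(26)*u^2/(26*Abs(u)).
Assemble K = (LN − M²)/(EG − F²) = 0. At (u, v) = (7/2, -3*pi/4): K = 0.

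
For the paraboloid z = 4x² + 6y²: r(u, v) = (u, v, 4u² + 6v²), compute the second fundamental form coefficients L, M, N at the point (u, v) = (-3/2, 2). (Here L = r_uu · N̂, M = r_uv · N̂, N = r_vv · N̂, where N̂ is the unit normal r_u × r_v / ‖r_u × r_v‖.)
L = 8*sqrt(721)/721;  M = 0;  N = 12*sqrt(721)/721

Compute the unit normal N̂(u, v) = (-8*u/sqrt(64*u^2 + 144*v^2 + 1), -12*v/sqrt(64*u^2 + 144*v^2 + 1), 1/sqrt(64*u^2 + 144*v^2 + 1)), and the second partials r_uu, r_uv, r_vv. Take dot products:
  L(u, v) = r_uu · N̂ = 8/sqrt(64*u^2 + 144*v^2 + 1),
  M(u, v) = r_uv · N̂ = 0,
  N(u, v) = r_vv · N̂ = 12/sqrt(64*u^2 + 144*v^2 + 1).
Evaluating at (u, v) = (-3/2, 2):
  L = 8*sqrt(721)/721, M = 0, N = 12*sqrt(721)/721.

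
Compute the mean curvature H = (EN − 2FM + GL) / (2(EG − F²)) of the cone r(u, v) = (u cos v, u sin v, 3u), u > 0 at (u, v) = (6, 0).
H = sqrt(10)/40

With E = 10, F = 0, G = u^2, L = 0, M = 0, N = 3*sqrt(10)*u^2/(10*Abs(u)), assemble
  H = (EN − 2FM + GL) / (2(EG − F²)) = 3*sqrt(10)/(20*Abs(u)).
At (u, v) = (6, 0): H = sqrt(10)/40.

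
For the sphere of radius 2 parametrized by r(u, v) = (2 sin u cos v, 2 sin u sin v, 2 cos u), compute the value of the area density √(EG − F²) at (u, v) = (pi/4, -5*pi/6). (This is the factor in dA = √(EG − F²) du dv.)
√(EG − F²)|_{(pi/4, -5*pi/6)} = 2*sqrt(2)

E = 4, F = 0, G = 4*sin(u)^2, so EG − F² = 16*sin(u)^2. Taking the positive square root: √(EG − F²) = 4*Abs(sin(u)). At (u, v) = (pi/4, -5*pi/6): 2*sqrt(2).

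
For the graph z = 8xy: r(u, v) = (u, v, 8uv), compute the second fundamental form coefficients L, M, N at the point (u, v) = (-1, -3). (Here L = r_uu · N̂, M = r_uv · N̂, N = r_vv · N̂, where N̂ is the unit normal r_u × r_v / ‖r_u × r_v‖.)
L = 0;  M = 8*sqrt(641)/641;  N = 0

Compute the unit normal N̂(u, v) = (-8*v/sqrt(64*u^2 + 64*v^2 + 1), -8*u/sqrt(64*u^2 + 64*v^2 + 1), 1/sqrt(64*u^2 + 64*v^2 + 1)), and the second partials r_uu, r_uv, r_vv. Take dot products:
  L(u, v) = r_uu · N̂ = 0,
  M(u, v) = r_uv · N̂ = 8/sqrt(64*u^2 + 64*v^2 + 1),
  N(u, v) = r_vv · N̂ = 0.
Evaluating at (u, v) = (-1, -3):
  L = 0, M = 8*sqrt(641)/641, N = 0.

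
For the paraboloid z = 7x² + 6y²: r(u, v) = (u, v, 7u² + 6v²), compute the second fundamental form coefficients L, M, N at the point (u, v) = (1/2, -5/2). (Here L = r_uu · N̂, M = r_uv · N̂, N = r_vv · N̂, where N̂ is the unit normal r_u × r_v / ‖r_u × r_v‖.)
L = 7*sqrt(38)/95;  M = 0;  N = 6*sqrt(38)/95

Compute the unit normal N̂(u, v) = (-14*u/sqrt(196*u^2 + 144*v^2 + 1), -12*v/sqrt(196*u^2 + 144*v^2 + 1), 1/sqrt(196*u^2 + 144*v^2 + 1)), and the second partials r_uu, r_uv, r_vv. Take dot products:
  L(u, v) = r_uu · N̂ = 14/sqrt(196*u^2 + 144*v^2 + 1),
  M(u, v) = r_uv · N̂ = 0,
  N(u, v) = r_vv · N̂ = 12/sqrt(196*u^2 + 144*v^2 + 1).
Evaluating at (u, v) = (1/2, -5/2):
  L = 7*sqrt(38)/95, M = 0, N = 6*sqrt(38)/95.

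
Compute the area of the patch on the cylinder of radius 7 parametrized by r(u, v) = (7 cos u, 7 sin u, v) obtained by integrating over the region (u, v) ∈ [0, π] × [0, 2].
Area = 14*pi

Area = ∫∫ √(EG − F²) du dv with √(EG − F²) = 7. Integrating over [0, π] × [0, 2] gives 14*pi.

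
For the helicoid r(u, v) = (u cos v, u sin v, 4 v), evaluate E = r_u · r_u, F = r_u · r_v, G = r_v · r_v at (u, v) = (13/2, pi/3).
E = 1;  F = 0;  G = 233/4

Partials: r_u = (cos(v), sin(v), 0), r_v = (-u*sin(v), u*cos(v), 4). As functions of (u, v):
  E = r_u · r_u = 1,
  F = r_u · r_v = 0,
  G = r_v · r_v = u^2 + 16.
Evaluating at (u, v) = (13/2, pi/3): E = 1, F = 0, G = 233/4.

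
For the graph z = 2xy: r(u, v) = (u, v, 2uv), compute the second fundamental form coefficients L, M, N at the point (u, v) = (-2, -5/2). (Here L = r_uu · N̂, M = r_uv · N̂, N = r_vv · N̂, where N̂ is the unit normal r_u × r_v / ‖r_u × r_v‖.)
L = 0;  M = sqrt(42)/21;  N = 0

Compute the unit normal N̂(u, v) = (-2*v/sqrt(4*u^2 + 4*v^2 + 1), -2*u/sqrt(4*u^2 + 4*v^2 + 1), 1/sqrt(4*u^2 + 4*v^2 + 1)), and the second partials r_uu, r_uv, r_vv. Take dot products:
  L(u, v) = r_uu · N̂ = 0,
  M(u, v) = r_uv · N̂ = 2/sqrt(4*u^2 + 4*v^2 + 1),
  N(u, v) = r_vv · N̂ = 0.
Evaluating at (u, v) = (-2, -5/2):
  L = 0, M = sqrt(42)/21, N = 0.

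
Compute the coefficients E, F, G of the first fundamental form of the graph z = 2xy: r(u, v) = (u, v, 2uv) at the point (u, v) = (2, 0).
E = 1;  F = 0;  G = 17

Partials: r_u = (1, 0, 2*v), r_v = (0, 1, 2*u). As functions of (u, v):
  E = r_u · r_u = 4*v^2 + 1,
  F = r_u · r_v = 4*u*v,
  G = r_v · r_v = 4*u^2 + 1.
Evaluating at (u, v) = (2, 0): E = 1, F = 0, G = 17.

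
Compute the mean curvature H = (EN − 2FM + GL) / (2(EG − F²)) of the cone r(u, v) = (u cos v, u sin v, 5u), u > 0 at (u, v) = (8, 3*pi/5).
H = 5*sqrt(26)/416

With E = 26, F = 0, G = u^2, L = 0, M = 0, N = 5*sqrt(26)*u^2/(26*Abs(u)), assemble
  H = (EN − 2FM + GL) / (2(EG − F²)) = 5*sqrt(26)/(52*Abs(u)).
At (u, v) = (8, 3*pi/5): H = 5*sqrt(26)/416.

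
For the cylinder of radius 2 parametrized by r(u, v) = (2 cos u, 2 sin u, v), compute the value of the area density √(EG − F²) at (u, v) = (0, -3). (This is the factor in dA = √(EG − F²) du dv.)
√(EG − F²)|_{(0, -3)} = 2

E = 4, F = 0, G = 1, so EG − F² = 4. Taking the positive square root: √(EG − F²) = 2. At (u, v) = (0, -3): 2.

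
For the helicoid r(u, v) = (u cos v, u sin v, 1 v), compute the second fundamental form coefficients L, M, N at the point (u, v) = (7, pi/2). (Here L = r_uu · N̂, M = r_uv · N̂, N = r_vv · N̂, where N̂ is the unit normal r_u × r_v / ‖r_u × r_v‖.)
L = 0;  M = -sqrt(2)/10;  N = 0

Compute the unit normal N̂(u, v) = (sin(v)/sqrt(u^2 + 1), -cos(v)/sqrt(u^2 + 1), u/sqrt(u^2 + 1)), and the second partials r_uu, r_uv, r_vv. Take dot products:
  L(u, v) = r_uu · N̂ = 0,
  M(u, v) = r_uv · N̂ = -1/sqrt(u^2 + 1),
  N(u, v) = r_vv · N̂ = 0.
Evaluating at (u, v) = (7, pi/2):
  L = 0, M = -sqrt(2)/10, N = 0.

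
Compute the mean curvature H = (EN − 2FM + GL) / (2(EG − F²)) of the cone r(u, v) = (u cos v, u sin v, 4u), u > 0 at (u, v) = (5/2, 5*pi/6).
H = 4*sqrt(17)/85

With E = 17, F = 0, G = u^2, L = 0, M = 0, N = 4*sqrt(17)*u^2/(17*Abs(u)), assemble
  H = (EN − 2FM + GL) / (2(EG − F²)) = 2*sqrt(17)/(17*Abs(u)).
At (u, v) = (5/2, 5*pi/6): H = 4*sqrt(17)/85.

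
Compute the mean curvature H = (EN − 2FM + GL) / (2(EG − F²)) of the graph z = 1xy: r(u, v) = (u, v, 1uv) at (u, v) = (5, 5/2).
H = -100*sqrt(129)/16641

With E = v^2 + 1, F = u*v, G = u^2 + 1, L = 0, M = 1/sqrt(u^2 + v^2 + 1), N = 0, assemble
  H = (EN − 2FM + GL) / (2(EG − F²)) = -u*v/(u^2 + v^2 + 1)^(3/2).
At (u, v) = (5, 5/2): H = -100*sqrt(129)/16641.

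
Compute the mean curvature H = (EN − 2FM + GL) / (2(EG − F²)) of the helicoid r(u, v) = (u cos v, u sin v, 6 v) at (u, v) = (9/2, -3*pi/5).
H = 0

With E = 1, F = 0, G = u^2 + 36, L = 0, M = -6/sqrt(u^2 + 36), N = 0, assemble
  H = (EN − 2FM + GL) / (2(EG − F²)) = 0.
At (u, v) = (9/2, -3*pi/5): H = 0.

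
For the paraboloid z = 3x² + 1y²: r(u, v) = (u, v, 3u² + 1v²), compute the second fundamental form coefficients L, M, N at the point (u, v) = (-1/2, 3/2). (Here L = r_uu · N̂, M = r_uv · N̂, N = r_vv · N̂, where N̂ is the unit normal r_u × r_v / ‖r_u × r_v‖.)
L = 6*sqrt(19)/19;  M = 0;  N = 2*sqrt(19)/19

Compute the unit normal N̂(u, v) = (-6*u/sqrt(36*u^2 + 4*v^2 + 1), -2*v/sqrt(36*u^2 + 4*v^2 + 1), 1/sqrt(36*u^2 + 4*v^2 + 1)), and the second partials r_uu, r_uv, r_vv. Take dot products:
  L(u, v) = r_uu · N̂ = 6/sqrt(36*u^2 + 4*v^2 + 1),
  M(u, v) = r_uv · N̂ = 0,
  N(u, v) = r_vv · N̂ = 2/sqrt(36*u^2 + 4*v^2 + 1).
Evaluating at (u, v) = (-1/2, 3/2):
  L = 6*sqrt(19)/19, M = 0, N = 2*sqrt(19)/19.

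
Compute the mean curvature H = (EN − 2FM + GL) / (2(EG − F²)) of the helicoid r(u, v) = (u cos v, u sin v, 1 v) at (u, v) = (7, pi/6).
H = 0

With E = 1, F = 0, G = u^2 + 1, L = 0, M = -1/sqrt(u^2 + 1), N = 0, assemble
  H = (EN − 2FM + GL) / (2(EG − F²)) = 0.
At (u, v) = (7, pi/6): H = 0.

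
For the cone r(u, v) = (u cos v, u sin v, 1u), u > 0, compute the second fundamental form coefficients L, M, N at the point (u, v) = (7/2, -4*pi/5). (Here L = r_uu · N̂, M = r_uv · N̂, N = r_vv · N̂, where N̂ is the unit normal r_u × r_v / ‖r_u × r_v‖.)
L = 0;  M = 0;  N = 7*sqrt(2)/4

Compute the unit normal N̂(u, v) = (-sqrt(2)*u*cos(v)/(2*Abs(u)), -sqrt(2)*u*sin(v)/(2*Abs(u)), sqrt(2)*u/(2*Abs(u))), and the second partials r_uu, r_uv, r_vv. Take dot products:
  L(u, v) = r_uu · N̂ = 0,
  M(u, v) = r_uv · N̂ = 0,
  N(u, v) = r_vv · N̂ = sqrt(2)*u^2/(2*Abs(u)).
Evaluating at (u, v) = (7/2, -4*pi/5):
  L = 0, M = 0, N = 7*sqrt(2)/4.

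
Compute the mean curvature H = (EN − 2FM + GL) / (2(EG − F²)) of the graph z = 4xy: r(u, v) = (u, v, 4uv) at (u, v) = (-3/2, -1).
H = -96*sqrt(53)/2809

With E = 16*v^2 + 1, F = 16*u*v, G = 16*u^2 + 1, L = 0, M = 4/sqrt(16*u^2 + 16*v^2 + 1), N = 0, assemble
  H = (EN − 2FM + GL) / (2(EG − F²)) = -64*u*v/(16*u^2 + 16*v^2 + 1)^(3/2).
At (u, v) = (-3/2, -1): H = -96*sqrt(53)/2809.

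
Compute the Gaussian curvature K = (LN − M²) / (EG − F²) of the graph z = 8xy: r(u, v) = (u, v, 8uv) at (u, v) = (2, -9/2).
K = -64/2411809

Coefficients of the first fundamental form: E = 64*v^2 + 1, F = 64*u*v, G = 64*u^2 + 1.
Coefficients of the second fundamental form: L = 0, M = 8/sqrt(64*u^2 + 64*v^2 + 1), N = 0.
Assemble K = (LN − M²)/(EG − F²) = -64/(4096*u^4 + 8192*u^2*v^2 + 128*u^2 + 4096*v^4 + 128*v^2 + 1). At (u, v) = (2, -9/2): K = -64/2411809.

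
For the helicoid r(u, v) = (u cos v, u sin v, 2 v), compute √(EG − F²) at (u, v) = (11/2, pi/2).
√(EG − F²)|_{(11/2, pi/2)} = sqrt(137)/2

E = 1, F = 0, G = u^2 + 4; EG − F² = u^2 + 4; √(EG − F²) = sqrt(u^2 + 4). At the given point: sqrt(137)/2.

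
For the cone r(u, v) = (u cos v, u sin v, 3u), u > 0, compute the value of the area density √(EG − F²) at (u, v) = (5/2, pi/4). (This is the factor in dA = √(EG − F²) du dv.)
√(EG − F²)|_{(5/2, pi/4)} = 5*sqrt(10)/2

E = 10, F = 0, G = u^2, so EG − F² = 10*u^2. Taking the positive square root: √(EG − F²) = sqrt(10)*Abs(u). At (u, v) = (5/2, pi/4): 5*sqrt(10)/2.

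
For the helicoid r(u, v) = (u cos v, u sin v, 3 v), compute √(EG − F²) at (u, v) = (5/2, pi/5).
√(EG − F²)|_{(5/2, pi/5)} = sqrt(61)/2

E = 1, F = 0, G = u^2 + 9; EG − F² = u^2 + 9; √(EG − F²) = sqrt(u^2 + 9). At the given point: sqrt(61)/2.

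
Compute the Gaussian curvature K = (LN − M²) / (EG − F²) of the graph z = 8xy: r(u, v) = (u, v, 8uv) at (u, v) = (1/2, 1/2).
K = -64/1089

Coefficients of the first fundamental form: E = 64*v^2 + 1, F = 64*u*v, G = 64*u^2 + 1.
Coefficients of the second fundamental form: L = 0, M = 8/sqrt(64*u^2 + 64*v^2 + 1), N = 0.
Assemble K = (LN − M²)/(EG − F²) = -64/(4096*u^4 + 8192*u^2*v^2 + 128*u^2 + 4096*v^4 + 128*v^2 + 1). At (u, v) = (1/2, 1/2): K = -64/1089.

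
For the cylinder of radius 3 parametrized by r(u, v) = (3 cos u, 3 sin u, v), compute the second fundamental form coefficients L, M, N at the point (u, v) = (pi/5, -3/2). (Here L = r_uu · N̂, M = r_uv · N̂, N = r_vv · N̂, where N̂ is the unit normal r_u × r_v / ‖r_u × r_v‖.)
L = -3;  M = 0;  N = 0

Compute the unit normal N̂(u, v) = (cos(u), sin(u), 0), and the second partials r_uu, r_uv, r_vv. Take dot products:
  L(u, v) = r_uu · N̂ = -3,
  M(u, v) = r_uv · N̂ = 0,
  N(u, v) = r_vv · N̂ = 0.
Evaluating at (u, v) = (pi/5, -3/2):
  L = -3, M = 0, N = 0.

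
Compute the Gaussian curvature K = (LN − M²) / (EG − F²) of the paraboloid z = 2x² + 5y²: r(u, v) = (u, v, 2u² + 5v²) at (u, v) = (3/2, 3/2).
K = 10/17161

Coefficients of the first fundamental form: E = 16*u^2 + 1, F = 40*u*v, G = 100*v^2 + 1.
Coefficients of the second fundamental form: L = 4/sqrt(16*u^2 + 100*v^2 + 1), M = 0, N = 10/sqrt(16*u^2 + 100*v^2 + 1).
Assemble K = (LN − M²)/(EG − F²) = 40/(256*u^4 + 3200*u^2*v^2 + 32*u^2 + 10000*v^4 + 200*v^2 + 1). At (u, v) = (3/2, 3/2): K = 10/17161.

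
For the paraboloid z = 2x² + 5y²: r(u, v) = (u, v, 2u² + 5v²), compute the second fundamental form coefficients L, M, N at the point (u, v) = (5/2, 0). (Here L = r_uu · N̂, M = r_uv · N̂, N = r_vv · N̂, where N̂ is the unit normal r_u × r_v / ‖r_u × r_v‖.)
L = 4*sqrt(101)/101;  M = 0;  N = 10*sqrt(101)/101

Compute the unit normal N̂(u, v) = (-4*u/sqrt(16*u^2 + 100*v^2 + 1), -10*v/sqrt(16*u^2 + 100*v^2 + 1), 1/sqrt(16*u^2 + 100*v^2 + 1)), and the second partials r_uu, r_uv, r_vv. Take dot products:
  L(u, v) = r_uu · N̂ = 4/sqrt(16*u^2 + 100*v^2 + 1),
  M(u, v) = r_uv · N̂ = 0,
  N(u, v) = r_vv · N̂ = 10/sqrt(16*u^2 + 100*v^2 + 1).
Evaluating at (u, v) = (5/2, 0):
  L = 4*sqrt(101)/101, M = 0, N = 10*sqrt(101)/101.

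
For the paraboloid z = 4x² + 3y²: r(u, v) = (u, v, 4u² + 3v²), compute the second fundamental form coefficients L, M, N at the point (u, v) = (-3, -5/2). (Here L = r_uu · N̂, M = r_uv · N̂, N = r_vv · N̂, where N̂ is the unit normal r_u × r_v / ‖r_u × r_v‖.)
L = 4*sqrt(802)/401;  M = 0;  N = 3*sqrt(802)/401

Compute the unit normal N̂(u, v) = (-8*u/sqrt(64*u^2 + 36*v^2 + 1), -6*v/sqrt(64*u^2 + 36*v^2 + 1), 1/sqrt(64*u^2 + 36*v^2 + 1)), and the second partials r_uu, r_uv, r_vv. Take dot products:
  L(u, v) = r_uu · N̂ = 8/sqrt(64*u^2 + 36*v^2 + 1),
  M(u, v) = r_uv · N̂ = 0,
  N(u, v) = r_vv · N̂ = 6/sqrt(64*u^2 + 36*v^2 + 1).
Evaluating at (u, v) = (-3, -5/2):
  L = 4*sqrt(802)/401, M = 0, N = 3*sqrt(802)/401.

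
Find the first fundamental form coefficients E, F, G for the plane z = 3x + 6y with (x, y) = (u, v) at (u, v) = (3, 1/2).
E = 10;  F = 18;  G = 37

Partials: r_u = (1, 0, 3), r_v = (0, 1, 6). As functions of (u, v):
  E = r_u · r_u = 10,
  F = r_u · r_v = 18,
  G = r_v · r_v = 37.
Evaluating at (u, v) = (3, 1/2): E = 10, F = 18, G = 37.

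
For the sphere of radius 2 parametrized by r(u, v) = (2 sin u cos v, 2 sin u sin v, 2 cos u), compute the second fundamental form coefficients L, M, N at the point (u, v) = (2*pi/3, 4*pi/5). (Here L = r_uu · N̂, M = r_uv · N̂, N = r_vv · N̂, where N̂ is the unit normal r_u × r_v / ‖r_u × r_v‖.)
L = -2;  M = 0;  N = -3/2

Compute the unit normal N̂(u, v) = (sin(u)^2*cos(v)/Abs(sin(u)), sin(u)^2*sin(v)/Abs(sin(u)), sin(2*u)/(2*Abs(sin(u)))), and the second partials r_uu, r_uv, r_vv. Take dot products:
  L(u, v) = r_uu · N̂ = -2*sin(u)/Abs(sin(u)),
  M(u, v) = r_uv · N̂ = 0,
  N(u, v) = r_vv · N̂ = -2*sin(u)^3/Abs(sin(u)).
Evaluating at (u, v) = (2*pi/3, 4*pi/5):
  L = -2, M = 0, N = -3/2.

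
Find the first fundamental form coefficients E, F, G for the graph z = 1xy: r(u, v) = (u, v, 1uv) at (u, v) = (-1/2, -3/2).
E = 13/4;  F = 3/4;  G = 5/4

Partials: r_u = (1, 0, v), r_v = (0, 1, u). As functions of (u, v):
  E = r_u · r_u = v^2 + 1,
  F = r_u · r_v = u*v,
  G = r_v · r_v = u^2 + 1.
Evaluating at (u, v) = (-1/2, -3/2): E = 13/4, F = 3/4, G = 5/4.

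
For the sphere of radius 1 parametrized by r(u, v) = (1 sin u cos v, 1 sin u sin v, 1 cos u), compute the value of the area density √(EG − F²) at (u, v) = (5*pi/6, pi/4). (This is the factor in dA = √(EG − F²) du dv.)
√(EG − F²)|_{(5*pi/6, pi/4)} = 1/2

E = 1, F = 0, G = sin(u)^2, so EG − F² = sin(u)^2. Taking the positive square root: √(EG − F²) = Abs(sin(u)). At (u, v) = (5*pi/6, pi/4): 1/2.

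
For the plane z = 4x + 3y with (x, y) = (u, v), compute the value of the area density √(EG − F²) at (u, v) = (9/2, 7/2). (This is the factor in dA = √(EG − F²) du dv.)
√(EG − F²)|_{(9/2, 7/2)} = sqrt(26)

E = 17, F = 12, G = 10, so EG − F² = 26. Taking the positive square root: √(EG − F²) = sqrt(26). At (u, v) = (9/2, 7/2): sqrt(26).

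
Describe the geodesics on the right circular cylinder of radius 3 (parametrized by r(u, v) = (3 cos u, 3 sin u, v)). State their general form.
The cylinder is flat (K = 0) and locally isometric to the plane via the development (u, v) ↦ (3 u, v). Geodesics are the pre-images of straight lines: circles (v constant), vertical lines (u constant), and helices (v = c · u + d) for constants c, d.

A right cylinder has E = 3², F = 0, G = 1, so EG − F² = 3², and L = −3, M = N = 0, giving K = (LN − M²)/(EG − F²) = 0 everywhere. A flat surface is locally isometric to the Euclidean plane via the map (u, v) ↦ (3 u, v). Straight lines in the (x̃, ỹ) plane pull back to: (a) horizontal circles (v = const), (b) vertical generators (u = const), and (c) helices (3 u tan θ = v, i.e. v = c · u + d).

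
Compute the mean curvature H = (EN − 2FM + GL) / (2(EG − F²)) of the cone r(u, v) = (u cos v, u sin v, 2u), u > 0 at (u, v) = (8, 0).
H = sqrt(5)/40

With E = 5, F = 0, G = u^2, L = 0, M = 0, N = 2*sqrt(5)*u^2/(5*Abs(u)), assemble
  H = (EN − 2FM + GL) / (2(EG − F²)) = sqrt(5)/(5*Abs(u)).
At (u, v) = (8, 0): H = sqrt(5)/40.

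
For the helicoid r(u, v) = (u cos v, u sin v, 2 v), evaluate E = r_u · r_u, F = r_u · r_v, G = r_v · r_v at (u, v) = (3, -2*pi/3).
E = 1;  F = 0;  G = 13

Partials: r_u = (cos(v), sin(v), 0), r_v = (-u*sin(v), u*cos(v), 2). As functions of (u, v):
  E = r_u · r_u = 1,
  F = r_u · r_v = 0,
  G = r_v · r_v = u^2 + 4.
Evaluating at (u, v) = (3, -2*pi/3): E = 1, F = 0, G = 13.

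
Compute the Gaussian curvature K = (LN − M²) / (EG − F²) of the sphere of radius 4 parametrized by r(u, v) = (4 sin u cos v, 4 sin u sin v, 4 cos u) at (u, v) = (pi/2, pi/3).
K = 1/16

Coefficients of the first fundamental form: E = 16, F = 0, G = 16*sin(u)^2.
Coefficients of the second fundamental form: L = -4*sin(u)/Abs(sin(u)), M = 0, N = -4*sin(u)^3/Abs(sin(u)).
Assemble K = (LN − M²)/(EG − F²) = 1/16. At (u, v) = (pi/2, pi/3): K = 1/16.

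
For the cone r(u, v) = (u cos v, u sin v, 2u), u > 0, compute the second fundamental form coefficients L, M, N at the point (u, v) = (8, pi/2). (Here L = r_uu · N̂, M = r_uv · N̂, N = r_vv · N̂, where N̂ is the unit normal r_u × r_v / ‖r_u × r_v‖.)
L = 0;  M = 0;  N = 16*sqrt(5)/5

Compute the unit normal N̂(u, v) = (-2*sqrt(5)*u*cos(v)/(5*Abs(u)), -2*sqrt(5)*u*sin(v)/(5*Abs(u)), sqrt(5)*u/(5*Abs(u))), and the second partials r_uu, r_uv, r_vv. Take dot products:
  L(u, v) = r_uu · N̂ = 0,
  M(u, v) = r_uv · N̂ = 0,
  N(u, v) = r_vv · N̂ = 2*sqrt(5)*u^2/(5*Abs(u)).
Evaluating at (u, v) = (8, pi/2):
  L = 0, M = 0, N = 16*sqrt(5)/5.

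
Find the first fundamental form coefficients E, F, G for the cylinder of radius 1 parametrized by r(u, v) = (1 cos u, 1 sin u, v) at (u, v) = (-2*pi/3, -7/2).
E = 1;  F = 0;  G = 1

Partials: r_u = (-sin(u), cos(u), 0), r_v = (0, 0, 1). As functions of (u, v):
  E = r_u · r_u = 1,
  F = r_u · r_v = 0,
  G = r_v · r_v = 1.
Evaluating at (u, v) = (-2*pi/3, -7/2): E = 1, F = 0, G = 1.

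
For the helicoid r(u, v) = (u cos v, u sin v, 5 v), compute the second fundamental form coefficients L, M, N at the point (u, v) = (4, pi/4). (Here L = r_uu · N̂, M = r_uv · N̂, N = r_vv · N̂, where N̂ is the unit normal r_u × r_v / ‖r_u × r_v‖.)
L = 0;  M = -5*sqrt(41)/41;  N = 0

Compute the unit normal N̂(u, v) = (5*sin(v)/sqrt(u^2 + 25), -5*cos(v)/sqrt(u^2 + 25), u/sqrt(u^2 + 25)), and the second partials r_uu, r_uv, r_vv. Take dot products:
  L(u, v) = r_uu · N̂ = 0,
  M(u, v) = r_uv · N̂ = -5/sqrt(u^2 + 25),
  N(u, v) = r_vv · N̂ = 0.
Evaluating at (u, v) = (4, pi/4):
  L = 0, M = -5*sqrt(41)/41, N = 0.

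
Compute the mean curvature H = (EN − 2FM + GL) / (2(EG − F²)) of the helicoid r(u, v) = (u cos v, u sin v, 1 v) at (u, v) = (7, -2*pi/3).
H = 0

With E = 1, F = 0, G = u^2 + 1, L = 0, M = -1/sqrt(u^2 + 1), N = 0, assemble
  H = (EN − 2FM + GL) / (2(EG − F²)) = 0.
At (u, v) = (7, -2*pi/3): H = 0.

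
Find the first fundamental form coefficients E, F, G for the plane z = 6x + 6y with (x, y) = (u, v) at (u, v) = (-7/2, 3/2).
E = 37;  F = 36;  G = 37

Partials: r_u = (1, 0, 6), r_v = (0, 1, 6). As functions of (u, v):
  E = r_u · r_u = 37,
  F = r_u · r_v = 36,
  G = r_v · r_v = 37.
Evaluating at (u, v) = (-7/2, 3/2): E = 37, F = 36, G = 37.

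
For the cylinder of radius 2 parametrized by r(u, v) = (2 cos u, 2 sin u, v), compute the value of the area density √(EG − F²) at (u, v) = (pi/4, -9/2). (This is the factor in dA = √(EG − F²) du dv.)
√(EG − F²)|_{(pi/4, -9/2)} = 2

E = 4, F = 0, G = 1, so EG − F² = 4. Taking the positive square root: √(EG − F²) = 2. At (u, v) = (pi/4, -9/2): 2.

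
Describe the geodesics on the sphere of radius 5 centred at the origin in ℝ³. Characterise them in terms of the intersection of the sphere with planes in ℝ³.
Geodesics on the sphere of radius 5 are great circles — circles of radius 5 obtained as the intersection of the sphere with planes through the origin (the centre of the sphere).

A curve α(t) of nonzero constant speed on the sphere of radius 5 is a geodesic iff its acceleration α̈ is everywhere normal to the surface, i.e. parallel to the radial vector α(t). Then d/dt(α × α̇) = α̇ × α̇ + α × α̈ = 0, so α × α̇ is a constant vector n ≠ 0 and α(t) · n = 0 for all t: α lies in the plane through the origin with normal n. The intersection of that plane with the sphere is a circle of radius 5 (a great circle). Conversely, a great circle traversed at constant speed has centripetal acceleration pointing at the origin, hence normal to the sphere, so every great circle is a geodesic.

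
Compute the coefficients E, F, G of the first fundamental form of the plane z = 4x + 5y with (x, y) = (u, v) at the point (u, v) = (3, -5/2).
E = 17;  F = 20;  G = 26

Partials: r_u = (1, 0, 4), r_v = (0, 1, 5). As functions of (u, v):
  E = r_u · r_u = 17,
  F = r_u · r_v = 20,
  G = r_v · r_v = 26.
Evaluating at (u, v) = (3, -5/2): E = 17, F = 20, G = 26.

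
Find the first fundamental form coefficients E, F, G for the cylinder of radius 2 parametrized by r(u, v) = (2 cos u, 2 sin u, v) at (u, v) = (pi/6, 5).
E = 4;  F = 0;  G = 1

Partials: r_u = (-2*sin(u), 2*cos(u), 0), r_v = (0, 0, 1). As functions of (u, v):
  E = r_u · r_u = 4,
  F = r_u · r_v = 0,
  G = r_v · r_v = 1.
Evaluating at (u, v) = (pi/6, 5): E = 4, F = 0, G = 1.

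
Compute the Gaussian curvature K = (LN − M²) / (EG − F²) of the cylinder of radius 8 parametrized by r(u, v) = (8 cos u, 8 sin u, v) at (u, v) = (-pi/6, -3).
K = 0

Coefficients of the first fundamental form: E = 64, F = 0, G = 1.
Coefficients of the second fundamental form: L = -8, M = 0, N = 0.
Assemble K = (LN − M²)/(EG − F²) = 0. At (u, v) = (-pi/6, -3): K = 0.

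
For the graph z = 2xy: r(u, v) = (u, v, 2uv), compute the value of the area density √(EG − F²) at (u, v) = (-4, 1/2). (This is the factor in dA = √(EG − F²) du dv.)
√(EG − F²)|_{(-4, 1/2)} = sqrt(66)

E = 4*v^2 + 1, F = 4*u*v, G = 4*u^2 + 1, so EG − F² = 4*u^2 + 4*v^2 + 1. Taking the positive square root: √(EG − F²) = sqrt(4*u^2 + 4*v^2 + 1). At (u, v) = (-4, 1/2): sqrt(66).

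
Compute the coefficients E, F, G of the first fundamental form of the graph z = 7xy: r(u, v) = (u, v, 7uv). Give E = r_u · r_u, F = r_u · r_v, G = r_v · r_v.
E = 49*v^2 + 1;  F = 49*u*v;  G = 49*u^2 + 1

Compute partials: r_u = (1, 0, 7*v), r_v = (0, 1, 7*u). Then
  E = r_u · r_u = 49*v^2 + 1,
  F = r_u · r_v = 49*u*v,
  G = r_v · r_v = 49*u^2 + 1.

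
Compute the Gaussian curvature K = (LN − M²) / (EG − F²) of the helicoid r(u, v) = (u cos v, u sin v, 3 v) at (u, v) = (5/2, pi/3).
K = -144/3721

Coefficients of the first fundamental form: E = 1, F = 0, G = u^2 + 9.
Coefficients of the second fundamental form: L = 0, M = -3/sqrt(u^2 + 9), N = 0.
Assemble K = (LN − M²)/(EG − F²) = -9/(u^2 + 9)^2. At (u, v) = (5/2, pi/3): K = -144/3721.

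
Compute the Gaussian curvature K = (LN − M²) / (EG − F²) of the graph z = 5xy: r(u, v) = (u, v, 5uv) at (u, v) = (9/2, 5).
K = -400/20511841

Coefficients of the first fundamental form: E = 25*v^2 + 1, F = 25*u*v, G = 25*u^2 + 1.
Coefficients of the second fundamental form: L = 0, M = 5/sqrt(25*u^2 + 25*v^2 + 1), N = 0.
Assemble K = (LN − M²)/(EG − F²) = -25/(625*u^4 + 1250*u^2*v^2 + 50*u^2 + 625*v^4 + 50*v^2 + 1). At (u, v) = (9/2, 5): K = -400/20511841.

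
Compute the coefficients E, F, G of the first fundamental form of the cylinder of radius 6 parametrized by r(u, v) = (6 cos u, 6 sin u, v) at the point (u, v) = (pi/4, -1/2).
E = 36;  F = 0;  G = 1

Partials: r_u = (-6*sin(u), 6*cos(u), 0), r_v = (0, 0, 1). As functions of (u, v):
  E = r_u · r_u = 36,
  F = r_u · r_v = 0,
  G = r_v · r_v = 1.
Evaluating at (u, v) = (pi/4, -1/2): E = 36, F = 0, G = 1.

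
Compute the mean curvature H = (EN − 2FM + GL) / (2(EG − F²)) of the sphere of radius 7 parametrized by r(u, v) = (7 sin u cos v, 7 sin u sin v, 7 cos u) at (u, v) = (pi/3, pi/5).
H = -1/7

With E = 49, F = 0, G = 49*sin(u)^2, L = -7*sin(u)/Abs(sin(u)), M = 0, N = -7*sin(u)^3/Abs(sin(u)), assemble
  H = (EN − 2FM + GL) / (2(EG − F²)) = -sin(u)/(7*Abs(sin(u))).
At (u, v) = (pi/3, pi/5): H = -1/7.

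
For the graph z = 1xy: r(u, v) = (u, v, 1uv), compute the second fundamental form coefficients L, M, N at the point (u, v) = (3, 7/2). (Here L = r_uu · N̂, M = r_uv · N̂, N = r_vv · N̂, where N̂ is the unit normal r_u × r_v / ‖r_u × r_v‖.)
L = 0;  M = 2*sqrt(89)/89;  N = 0

Compute the unit normal N̂(u, v) = (-v/sqrt(u^2 + v^2 + 1), -u/sqrt(u^2 + v^2 + 1), 1/sqrt(u^2 + v^2 + 1)), and the second partials r_uu, r_uv, r_vv. Take dot products:
  L(u, v) = r_uu · N̂ = 0,
  M(u, v) = r_uv · N̂ = 1/sqrt(u^2 + v^2 + 1),
  N(u, v) = r_vv · N̂ = 0.
Evaluating at (u, v) = (3, 7/2):
  L = 0, M = 2*sqrt(89)/89, N = 0.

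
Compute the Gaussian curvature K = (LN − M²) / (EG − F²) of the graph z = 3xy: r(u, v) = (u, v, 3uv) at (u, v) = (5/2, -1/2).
K = -36/14161

Coefficients of the first fundamental form: E = 9*v^2 + 1, F = 9*u*v, G = 9*u^2 + 1.
Coefficients of the second fundamental form: L = 0, M = 3/sqrt(9*u^2 + 9*v^2 + 1), N = 0.
Assemble K = (LN − M²)/(EG − F²) = -9/(81*u^4 + 162*u^2*v^2 + 18*u^2 + 81*v^4 + 18*v^2 + 1). At (u, v) = (5/2, -1/2): K = -36/14161.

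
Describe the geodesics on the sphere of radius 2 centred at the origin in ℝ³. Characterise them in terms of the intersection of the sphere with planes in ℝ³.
Geodesics on the sphere of radius 2 are great circles — circles of radius 2 obtained as the intersection of the sphere with planes through the origin (the centre of the sphere).

A curve α(t) of nonzero constant speed on the sphere of radius 2 is a geodesic iff its acceleration α̈ is everywhere normal to the surface, i.e. parallel to the radial vector α(t). Then d/dt(α × α̇) = α̇ × α̇ + α × α̈ = 0, so α × α̇ is a constant vector n ≠ 0 and α(t) · n = 0 for all t: α lies in the plane through the origin with normal n. The intersection of that plane with the sphere is a circle of radius 2 (a great circle). Conversely, a great circle traversed at constant speed has centripetal acceleration pointing at the origin, hence normal to the sphere, so every great circle is a geodesic.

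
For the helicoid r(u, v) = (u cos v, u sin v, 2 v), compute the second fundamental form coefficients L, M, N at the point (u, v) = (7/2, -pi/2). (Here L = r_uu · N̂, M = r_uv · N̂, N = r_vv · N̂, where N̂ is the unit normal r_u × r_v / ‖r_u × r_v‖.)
L = 0;  M = -4*sqrt(65)/65;  N = 0

Compute the unit normal N̂(u, v) = (2*sin(v)/sqrt(u^2 + 4), -2*cos(v)/sqrt(u^2 + 4), u/sqrt(u^2 + 4)), and the second partials r_uu, r_uv, r_vv. Take dot products:
  L(u, v) = r_uu · N̂ = 0,
  M(u, v) = r_uv · N̂ = -2/sqrt(u^2 + 4),
  N(u, v) = r_vv · N̂ = 0.
Evaluating at (u, v) = (7/2, -pi/2):
  L = 0, M = -4*sqrt(65)/65, N = 0.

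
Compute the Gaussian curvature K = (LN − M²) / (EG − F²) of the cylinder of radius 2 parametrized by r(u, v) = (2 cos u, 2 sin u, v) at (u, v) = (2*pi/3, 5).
K = 0

Coefficients of the first fundamental form: E = 4, F = 0, G = 1.
Coefficients of the second fundamental form: L = -2, M = 0, N = 0.
Assemble K = (LN − M²)/(EG − F²) = 0. At (u, v) = (2*pi/3, 5): K = 0.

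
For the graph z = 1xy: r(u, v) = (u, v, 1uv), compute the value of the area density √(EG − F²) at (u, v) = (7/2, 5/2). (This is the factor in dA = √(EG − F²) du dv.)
√(EG − F²)|_{(7/2, 5/2)} = sqrt(78)/2

E = v^2 + 1, F = u*v, G = u^2 + 1, so EG − F² = u^2 + v^2 + 1. Taking the positive square root: √(EG − F²) = sqrt(u^2 + v^2 + 1). At (u, v) = (7/2, 5/2): sqrt(78)/2.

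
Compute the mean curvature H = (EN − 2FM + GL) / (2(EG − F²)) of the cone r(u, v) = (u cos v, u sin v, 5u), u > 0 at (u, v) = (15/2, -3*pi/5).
H = sqrt(26)/78

With E = 26, F = 0, G = u^2, L = 0, M = 0, N = 5*sqrt(26)*u^2/(26*Abs(u)), assemble
  H = (EN − 2FM + GL) / (2(EG − F²)) = 5*sqrt(26)/(52*Abs(u)).
At (u, v) = (15/2, -3*pi/5): H = sqrt(26)/78.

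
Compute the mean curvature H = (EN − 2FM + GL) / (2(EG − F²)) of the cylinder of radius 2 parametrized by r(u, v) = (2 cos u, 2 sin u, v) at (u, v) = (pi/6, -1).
H = -1/4

With E = 4, F = 0, G = 1, L = -2, M = 0, N = 0, assemble
  H = (EN − 2FM + GL) / (2(EG − F²)) = -1/4.
At (u, v) = (pi/6, -1): H = -1/4.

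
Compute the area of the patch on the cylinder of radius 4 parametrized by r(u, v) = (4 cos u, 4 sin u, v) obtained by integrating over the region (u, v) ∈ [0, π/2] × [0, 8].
Area = 16*pi

Area = ∫∫ √(EG − F²) du dv with √(EG − F²) = 4. Integrating over [0, π/2] × [0, 8] gives 16*pi.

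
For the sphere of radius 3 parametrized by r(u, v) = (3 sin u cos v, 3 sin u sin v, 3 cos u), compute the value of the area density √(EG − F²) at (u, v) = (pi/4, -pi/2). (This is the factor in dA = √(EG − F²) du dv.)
√(EG − F²)|_{(pi/4, -pi/2)} = 9*sqrt(2)/2

E = 9, F = 0, G = 9*sin(u)^2, so EG − F² = 81*sin(u)^2. Taking the positive square root: √(EG − F²) = 9*Abs(sin(u)). At (u, v) = (pi/4, -pi/2): 9*sqrt(2)/2.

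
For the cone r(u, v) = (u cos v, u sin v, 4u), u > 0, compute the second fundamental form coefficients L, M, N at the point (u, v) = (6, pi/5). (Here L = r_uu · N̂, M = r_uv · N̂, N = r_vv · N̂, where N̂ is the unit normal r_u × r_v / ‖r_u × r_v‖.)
L = 0;  M = 0;  N = 24*sqrt(17)/17

Compute the unit normal N̂(u, v) = (-4*sqrt(17)*u*cos(v)/(17*Abs(u)), -4*sqrt(17)*u*sin(v)/(17*Abs(u)), sqrt(17)*u/(17*Abs(u))), and the second partials r_uu, r_uv, r_vv. Take dot products:
  L(u, v) = r_uu · N̂ = 0,
  M(u, v) = r_uv · N̂ = 0,
  N(u, v) = r_vv · N̂ = 4*sqrt(17)*u^2/(17*Abs(u)).
Evaluating at (u, v) = (6, pi/5):
  L = 0, M = 0, N = 24*sqrt(17)/17.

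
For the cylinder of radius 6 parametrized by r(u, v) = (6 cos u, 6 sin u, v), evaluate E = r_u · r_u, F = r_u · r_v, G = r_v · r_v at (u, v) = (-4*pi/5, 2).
E = 36;  F = 0;  G = 1

Partials: r_u = (-6*sin(u), 6*cos(u), 0), r_v = (0, 0, 1). As functions of (u, v):
  E = r_u · r_u = 36,
  F = r_u · r_v = 0,
  G = r_v · r_v = 1.
Evaluating at (u, v) = (-4*pi/5, 2): E = 36, F = 0, G = 1.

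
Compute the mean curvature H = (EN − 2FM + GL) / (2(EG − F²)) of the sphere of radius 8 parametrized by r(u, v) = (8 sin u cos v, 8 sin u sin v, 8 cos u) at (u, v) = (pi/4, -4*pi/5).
H = -1/8

With E = 64, F = 0, G = 64*sin(u)^2, L = -8*sin(u)/Abs(sin(u)), M = 0, N = -8*sin(u)^3/Abs(sin(u)), assemble
  H = (EN − 2FM + GL) / (2(EG − F²)) = -sin(u)/(8*Abs(sin(u))).
At (u, v) = (pi/4, -4*pi/5): H = -1/8.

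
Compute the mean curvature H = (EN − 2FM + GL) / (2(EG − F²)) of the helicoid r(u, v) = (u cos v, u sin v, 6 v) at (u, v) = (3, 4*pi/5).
H = 0

With E = 1, F = 0, G = u^2 + 36, L = 0, M = -6/sqrt(u^2 + 36), N = 0, assemble
  H = (EN − 2FM + GL) / (2(EG − F²)) = 0.
At (u, v) = (3, 4*pi/5): H = 0.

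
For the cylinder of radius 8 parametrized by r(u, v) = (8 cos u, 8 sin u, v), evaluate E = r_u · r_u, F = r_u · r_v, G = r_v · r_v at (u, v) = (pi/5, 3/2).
E = 64;  F = 0;  G = 1

Partials: r_u = (-8*sin(u), 8*cos(u), 0), r_v = (0, 0, 1). As functions of (u, v):
  E = r_u · r_u = 64,
  F = r_u · r_v = 0,
  G = r_v · r_v = 1.
Evaluating at (u, v) = (pi/5, 3/2): E = 64, F = 0, G = 1.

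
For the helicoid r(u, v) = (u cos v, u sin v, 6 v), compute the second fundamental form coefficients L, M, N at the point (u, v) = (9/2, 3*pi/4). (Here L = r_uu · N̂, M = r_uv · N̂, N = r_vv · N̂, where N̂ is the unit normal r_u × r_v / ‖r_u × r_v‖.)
L = 0;  M = -4/5;  N = 0

Compute the unit normal N̂(u, v) = (6*sin(v)/sqrt(u^2 + 36), -6*cos(v)/sqrt(u^2 + 36), u/sqrt(u^2 + 36)), and the second partials r_uu, r_uv, r_vv. Take dot products:
  L(u, v) = r_uu · N̂ = 0,
  M(u, v) = r_uv · N̂ = -6/sqrt(u^2 + 36),
  N(u, v) = r_vv · N̂ = 0.
Evaluating at (u, v) = (9/2, 3*pi/4):
  L = 0, M = -4/5, N = 0.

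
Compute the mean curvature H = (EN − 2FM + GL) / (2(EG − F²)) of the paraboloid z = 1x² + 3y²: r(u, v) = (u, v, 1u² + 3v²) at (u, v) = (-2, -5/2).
H = 277*sqrt(2)/5324

With E = 4*u^2 + 1, F = 12*u*v, G = 36*v^2 + 1, L = 2/sqrt(4*u^2 + 36*v^2 + 1), M = 0, N = 6/sqrt(4*u^2 + 36*v^2 + 1), assemble
  H = (EN − 2FM + GL) / (2(EG − F²)) = 4*(3*u^2 + 9*v^2 + 1)/(4*u^2 + 36*v^2 + 1)^(3/2).
At (u, v) = (-2, -5/2): H = 277*sqrt(2)/5324.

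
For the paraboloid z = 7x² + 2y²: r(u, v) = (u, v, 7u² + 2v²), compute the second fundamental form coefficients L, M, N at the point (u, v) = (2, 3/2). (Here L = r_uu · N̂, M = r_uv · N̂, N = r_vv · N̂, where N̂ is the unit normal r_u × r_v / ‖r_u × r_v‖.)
L = 14*sqrt(821)/821;  M = 0;  N = 4*sqrt(821)/821

Compute the unit normal N̂(u, v) = (-14*u/sqrt(196*u^2 + 16*v^2 + 1), -4*v/sqrt(196*u^2 + 16*v^2 + 1), 1/sqrt(196*u^2 + 16*v^2 + 1)), and the second partials r_uu, r_uv, r_vv. Take dot products:
  L(u, v) = r_uu · N̂ = 14/sqrt(196*u^2 + 16*v^2 + 1),
  M(u, v) = r_uv · N̂ = 0,
  N(u, v) = r_vv · N̂ = 4/sqrt(196*u^2 + 16*v^2 + 1).
Evaluating at (u, v) = (2, 3/2):
  L = 14*sqrt(821)/821, M = 0, N = 4*sqrt(821)/821.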